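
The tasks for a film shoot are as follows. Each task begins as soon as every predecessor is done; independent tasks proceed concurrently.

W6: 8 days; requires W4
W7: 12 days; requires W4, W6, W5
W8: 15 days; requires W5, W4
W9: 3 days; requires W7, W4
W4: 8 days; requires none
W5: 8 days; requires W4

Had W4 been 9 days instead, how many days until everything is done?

32

Critical path before the change: W4→W5→W7→W9 = 8+8+12+3 = 31 giving 31 days.
Since W4 is critical, the +1 change carries straight to that chain (now 32 days).
The critical path is still W4→W5→W7→W9; finish is now 32 days.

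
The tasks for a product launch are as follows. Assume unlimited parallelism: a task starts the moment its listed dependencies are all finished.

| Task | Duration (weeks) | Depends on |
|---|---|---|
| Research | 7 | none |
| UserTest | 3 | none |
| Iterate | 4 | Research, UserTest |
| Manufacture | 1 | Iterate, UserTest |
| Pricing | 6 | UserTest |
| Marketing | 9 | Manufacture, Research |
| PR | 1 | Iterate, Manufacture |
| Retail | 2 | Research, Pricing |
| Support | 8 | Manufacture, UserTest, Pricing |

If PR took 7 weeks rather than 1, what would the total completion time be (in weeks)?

Baseline: Research→Iterate→Manufacture→Marketing = 7+4+1+9 = 21 → 21 weeks.
The longest path through PR is only 13 weeks, so PR has float 8.
No other chain overtakes it, so the finish is 21 weeks.

21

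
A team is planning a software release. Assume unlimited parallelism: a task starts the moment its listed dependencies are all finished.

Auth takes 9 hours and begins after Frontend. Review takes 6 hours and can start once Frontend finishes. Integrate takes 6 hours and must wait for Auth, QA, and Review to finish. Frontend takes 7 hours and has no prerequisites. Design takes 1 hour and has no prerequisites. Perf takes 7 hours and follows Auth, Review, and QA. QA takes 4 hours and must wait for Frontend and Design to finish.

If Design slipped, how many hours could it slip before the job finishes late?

11

Critical path: Frontend→Auth→Perf = 7+9+7 = 23, so the finish is 23 hours.
Longest path through Design: 12 hours (earliest finish 1, latest finish 12).
So Design can slip 12 − 1 = 11 hours.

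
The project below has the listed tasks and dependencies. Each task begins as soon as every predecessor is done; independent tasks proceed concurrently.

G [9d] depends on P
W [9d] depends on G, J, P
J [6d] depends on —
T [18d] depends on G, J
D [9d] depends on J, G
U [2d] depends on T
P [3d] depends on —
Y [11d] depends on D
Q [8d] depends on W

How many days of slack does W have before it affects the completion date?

3

The longest chain is P→G→D→Y = 3+9+9+11 = 32; overall finish 32 days.
W finishes as early as 21 and must finish by 24.
Float = 32 − 29 = 3.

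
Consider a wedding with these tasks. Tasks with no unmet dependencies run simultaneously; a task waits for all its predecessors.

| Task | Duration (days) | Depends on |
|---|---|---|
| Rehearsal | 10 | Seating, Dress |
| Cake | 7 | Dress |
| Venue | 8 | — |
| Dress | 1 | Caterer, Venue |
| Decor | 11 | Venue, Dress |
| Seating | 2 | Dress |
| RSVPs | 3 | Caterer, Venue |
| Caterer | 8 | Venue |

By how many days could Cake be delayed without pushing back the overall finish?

Critical path: Venue→Caterer→Dress→Seating→Rehearsal = 8+8+1+2+10 = 29, so the finish is 29 days.
Cake finishes as early as 24 and must finish by 29.
Slack of Cake = 22 − 17 = 5 days.

5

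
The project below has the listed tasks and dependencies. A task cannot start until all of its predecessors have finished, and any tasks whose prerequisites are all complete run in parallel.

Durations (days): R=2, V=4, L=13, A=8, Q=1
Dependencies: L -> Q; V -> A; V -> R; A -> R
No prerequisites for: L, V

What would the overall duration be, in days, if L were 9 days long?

As given, the longest chain is L→Q = 13+1 = 14, so the finish is 14 days.
L is on the critical path; changing it to 9 makes that path 10 days.
New critical path: V→A→R = 4+8+2 = 14 ⇒ 14 days.

14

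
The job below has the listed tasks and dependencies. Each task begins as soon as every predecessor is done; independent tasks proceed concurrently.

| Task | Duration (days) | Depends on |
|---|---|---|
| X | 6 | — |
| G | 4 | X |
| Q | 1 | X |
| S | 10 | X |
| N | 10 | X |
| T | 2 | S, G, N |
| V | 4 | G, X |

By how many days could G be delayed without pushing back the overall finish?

The longest chain is X→S→T = 6+10+2 = 18; overall finish 18 days.
Longest path through G: 14 days (earliest finish 10, latest finish 14).
Float = 18 − 14 = 4.

4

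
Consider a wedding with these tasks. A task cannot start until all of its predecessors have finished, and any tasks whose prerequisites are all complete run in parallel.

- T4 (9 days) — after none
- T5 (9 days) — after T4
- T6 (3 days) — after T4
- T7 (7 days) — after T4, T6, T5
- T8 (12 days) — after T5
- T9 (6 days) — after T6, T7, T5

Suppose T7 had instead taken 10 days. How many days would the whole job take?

Actual critical path: T4→T5→T7→T9 = 9+9+7+6 = 31 ⇒ 31 days.
Since T7 is critical, the +3 change carries straight to that chain (now 34 days).
No other chain overtakes it, so the finish is 34 days.

34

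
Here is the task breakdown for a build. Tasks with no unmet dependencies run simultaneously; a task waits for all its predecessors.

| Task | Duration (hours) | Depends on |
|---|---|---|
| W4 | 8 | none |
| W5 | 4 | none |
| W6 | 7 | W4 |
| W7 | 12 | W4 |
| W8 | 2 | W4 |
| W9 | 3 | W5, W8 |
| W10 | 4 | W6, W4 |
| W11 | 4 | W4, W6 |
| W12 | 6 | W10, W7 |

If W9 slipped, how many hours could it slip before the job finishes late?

13

W4→W7→W12 = 8+12+6 = 26 sets the makespan at 26 hours.
Longest path through W9: 13 hours (earliest finish 13, latest finish 26).
Float = 26 − 13 = 13.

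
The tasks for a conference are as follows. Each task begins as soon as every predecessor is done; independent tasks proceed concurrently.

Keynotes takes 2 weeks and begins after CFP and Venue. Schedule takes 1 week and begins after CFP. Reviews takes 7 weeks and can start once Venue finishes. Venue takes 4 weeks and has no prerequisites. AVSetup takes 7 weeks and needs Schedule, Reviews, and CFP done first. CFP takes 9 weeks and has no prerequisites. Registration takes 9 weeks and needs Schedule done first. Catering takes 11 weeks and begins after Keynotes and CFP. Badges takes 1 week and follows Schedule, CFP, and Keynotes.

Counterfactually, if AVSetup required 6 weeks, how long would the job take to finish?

22

As given, the longest chain is CFP→Keynotes→Catering = 9+2+11 = 22, so the finish is 22 weeks.
AVSetup is off the critical path — its longest chain is 18 weeks, giving 4 of slack.
That remains the longest chain; total 22 weeks.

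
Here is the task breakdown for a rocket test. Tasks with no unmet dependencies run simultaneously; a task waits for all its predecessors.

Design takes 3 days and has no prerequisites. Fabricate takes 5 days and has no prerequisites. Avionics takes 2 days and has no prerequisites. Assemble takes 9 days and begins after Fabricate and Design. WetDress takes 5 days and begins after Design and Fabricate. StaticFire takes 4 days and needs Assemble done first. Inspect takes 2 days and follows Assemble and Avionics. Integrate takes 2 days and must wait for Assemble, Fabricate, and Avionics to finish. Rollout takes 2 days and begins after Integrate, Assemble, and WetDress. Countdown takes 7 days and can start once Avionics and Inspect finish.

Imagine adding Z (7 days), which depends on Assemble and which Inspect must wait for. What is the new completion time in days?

30

Originally the schedule takes 23 days.
With Z inserted, Inspect now waits for max(Assemble, Avionics, Z).
New critical path: Fabricate→Assemble→Z→Inspect→Countdown = 5+9+7+2+7 = 30 ⇒ 30 days.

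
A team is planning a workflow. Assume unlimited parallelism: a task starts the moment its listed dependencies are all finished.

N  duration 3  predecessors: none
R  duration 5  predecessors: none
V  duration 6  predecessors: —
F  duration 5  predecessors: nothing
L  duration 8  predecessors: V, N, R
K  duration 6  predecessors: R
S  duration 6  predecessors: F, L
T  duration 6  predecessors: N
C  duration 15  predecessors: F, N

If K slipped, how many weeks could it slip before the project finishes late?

The longest chain is V→L→S = 6+8+6 = 20; overall finish 20 weeks.
K finishes as early as 11 and must finish by 20.
Float = 20 − 11 = 9.

9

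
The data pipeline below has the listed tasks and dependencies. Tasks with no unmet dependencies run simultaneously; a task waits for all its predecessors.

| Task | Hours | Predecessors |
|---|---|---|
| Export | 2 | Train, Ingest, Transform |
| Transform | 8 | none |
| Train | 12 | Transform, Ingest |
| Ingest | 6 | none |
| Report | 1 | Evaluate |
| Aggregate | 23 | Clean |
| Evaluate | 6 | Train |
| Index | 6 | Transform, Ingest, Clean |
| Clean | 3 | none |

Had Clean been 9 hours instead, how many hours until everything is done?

The binding path is Transform→Train→Evaluate→Report = 8+12+6+1 = 27; finish at 27 hours.
The longest path through Clean is only 26 hours, so Clean has float 1.
Now Clean→Aggregate = 9+23 = 32 is longest, so the finish becomes 32 hours.

32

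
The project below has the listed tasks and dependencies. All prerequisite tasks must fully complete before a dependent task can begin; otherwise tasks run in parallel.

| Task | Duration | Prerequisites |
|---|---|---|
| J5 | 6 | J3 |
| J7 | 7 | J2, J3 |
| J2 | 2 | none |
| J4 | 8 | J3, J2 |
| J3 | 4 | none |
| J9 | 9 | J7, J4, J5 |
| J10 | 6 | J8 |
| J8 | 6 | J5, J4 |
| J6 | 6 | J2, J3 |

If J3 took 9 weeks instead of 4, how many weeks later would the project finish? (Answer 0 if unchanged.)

5

The binding path is J3→J4→J8→J10 = 4+8+6+6 = 24; finish at 24 weeks.
J3 lies on that path, so at 9 weeks the path becomes 29 weeks.
That remains the longest chain; total 29 weeks.
Change in finish: 29 − 24 = +5 weeks.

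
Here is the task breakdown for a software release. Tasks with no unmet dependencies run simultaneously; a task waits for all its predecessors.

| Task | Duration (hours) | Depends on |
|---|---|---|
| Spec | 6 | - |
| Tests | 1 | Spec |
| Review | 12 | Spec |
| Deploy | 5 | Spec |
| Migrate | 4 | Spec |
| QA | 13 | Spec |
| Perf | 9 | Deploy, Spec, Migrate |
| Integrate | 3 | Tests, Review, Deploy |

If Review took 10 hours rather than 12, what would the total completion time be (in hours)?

20

Baseline: Spec→Review→Integrate = 6+12+3 = 21 → 21 hours.
Since Review is critical, the -2 change carries straight to that chain (now 19 hours).
The binding chain switches to Spec→Deploy→Perf = 6+5+9 = 20; finish 20 hours.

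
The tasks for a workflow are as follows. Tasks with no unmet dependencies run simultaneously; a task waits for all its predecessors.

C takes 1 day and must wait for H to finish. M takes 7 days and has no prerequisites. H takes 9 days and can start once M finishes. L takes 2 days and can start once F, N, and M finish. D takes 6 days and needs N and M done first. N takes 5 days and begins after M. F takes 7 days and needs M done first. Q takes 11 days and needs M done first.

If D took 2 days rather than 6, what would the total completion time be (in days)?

18

The binding path is M→N→D = 7+5+6 = 18; finish at 18 days.
D is on the critical path; changing it to 2 makes that path 14 days.
The binding chain switches to M→Q = 7+11 = 18; finish 18 days.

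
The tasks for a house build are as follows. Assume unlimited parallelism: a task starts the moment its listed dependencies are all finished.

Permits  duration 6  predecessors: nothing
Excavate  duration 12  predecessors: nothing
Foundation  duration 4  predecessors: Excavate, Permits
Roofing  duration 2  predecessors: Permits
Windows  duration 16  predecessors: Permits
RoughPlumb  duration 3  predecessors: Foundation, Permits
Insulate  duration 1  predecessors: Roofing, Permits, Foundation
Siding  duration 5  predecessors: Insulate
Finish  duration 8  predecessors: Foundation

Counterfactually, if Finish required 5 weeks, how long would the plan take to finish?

Actual critical path: Excavate→Foundation→Finish = 12+4+8 = 24 ⇒ 24 weeks.
Finish lies on that path, so at 5 weeks the path becomes 21 weeks.
The binding chain switches to Permits→Windows = 6+16 = 22; finish 22 weeks.

22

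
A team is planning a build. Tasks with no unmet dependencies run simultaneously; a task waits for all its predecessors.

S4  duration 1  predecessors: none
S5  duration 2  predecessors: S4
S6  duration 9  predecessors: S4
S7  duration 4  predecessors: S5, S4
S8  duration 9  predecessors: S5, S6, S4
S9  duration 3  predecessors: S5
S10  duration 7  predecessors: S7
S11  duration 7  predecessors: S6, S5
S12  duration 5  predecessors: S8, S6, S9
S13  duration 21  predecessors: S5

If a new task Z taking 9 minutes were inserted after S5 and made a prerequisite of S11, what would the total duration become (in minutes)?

Originally the schedule takes 24 minutes.
With Z inserted, S11 now waits for max(S6, S5, Z).
New critical path: S4→S5→S13 = 1+2+21 = 24 ⇒ 24 minutes.

24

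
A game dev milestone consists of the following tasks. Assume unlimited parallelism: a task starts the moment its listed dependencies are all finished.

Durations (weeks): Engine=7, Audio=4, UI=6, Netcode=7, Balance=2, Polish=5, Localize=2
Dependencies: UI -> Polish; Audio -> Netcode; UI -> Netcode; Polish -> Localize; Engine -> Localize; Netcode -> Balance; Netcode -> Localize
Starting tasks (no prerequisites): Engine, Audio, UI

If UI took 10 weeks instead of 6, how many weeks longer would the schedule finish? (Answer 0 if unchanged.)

4

As given, the longest chain is UI→Netcode→Balance = 6+7+2 = 15, so the finish is 15 weeks.
UI lies on that path, so at 10 weeks the path becomes 19 weeks.
The critical path is still UI→Netcode→Balance; finish is now 19 weeks.
Change in finish: 19 − 15 = +4 weeks.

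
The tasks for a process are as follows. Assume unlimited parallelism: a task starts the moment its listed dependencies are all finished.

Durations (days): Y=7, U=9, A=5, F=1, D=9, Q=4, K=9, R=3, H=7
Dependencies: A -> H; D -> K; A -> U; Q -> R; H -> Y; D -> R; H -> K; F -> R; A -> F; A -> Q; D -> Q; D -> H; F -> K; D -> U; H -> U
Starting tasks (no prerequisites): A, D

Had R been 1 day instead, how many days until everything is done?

25

Baseline: D→H→K = 9+7+9 = 25 → 25 days.
R is off the critical path — its longest chain is 16 days, giving 9 of slack.
No other chain overtakes it, so the finish is 25 days.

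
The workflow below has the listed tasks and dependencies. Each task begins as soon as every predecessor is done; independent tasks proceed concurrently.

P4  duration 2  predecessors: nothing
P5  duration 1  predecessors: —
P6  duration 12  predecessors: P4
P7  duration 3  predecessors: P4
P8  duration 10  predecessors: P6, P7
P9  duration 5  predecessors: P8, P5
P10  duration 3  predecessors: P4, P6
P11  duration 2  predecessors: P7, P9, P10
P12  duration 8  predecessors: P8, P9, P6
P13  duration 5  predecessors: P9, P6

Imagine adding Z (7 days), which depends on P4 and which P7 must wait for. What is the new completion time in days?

Originally the project takes 37 days.
With Z inserted, P7 now waits for max(P4, Z).
New critical path: P4→P6→P8→P9→P12 = 2+12+10+5+8 = 37 ⇒ 37 days.

37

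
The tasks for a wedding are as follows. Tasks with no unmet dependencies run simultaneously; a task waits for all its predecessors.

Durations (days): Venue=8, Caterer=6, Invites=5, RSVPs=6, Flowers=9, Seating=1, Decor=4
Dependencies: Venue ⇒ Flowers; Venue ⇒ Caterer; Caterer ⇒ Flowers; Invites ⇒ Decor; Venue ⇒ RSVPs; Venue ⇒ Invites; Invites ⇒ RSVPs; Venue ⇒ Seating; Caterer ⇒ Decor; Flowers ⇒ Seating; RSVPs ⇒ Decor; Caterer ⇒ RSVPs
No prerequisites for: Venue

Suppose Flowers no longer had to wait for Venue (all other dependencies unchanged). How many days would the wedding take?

24

Original critical path: Venue→Caterer→RSVPs→Decor = 8+6+6+4 = 24 ⇒ 24 days.
Dropping Venue→Flowers doesn't change Flowers's earliest start (14); another predecessor still binds.
New critical path: Venue→Caterer→RSVPs→Decor = 8+6+6+4 = 24 ⇒ 24 days.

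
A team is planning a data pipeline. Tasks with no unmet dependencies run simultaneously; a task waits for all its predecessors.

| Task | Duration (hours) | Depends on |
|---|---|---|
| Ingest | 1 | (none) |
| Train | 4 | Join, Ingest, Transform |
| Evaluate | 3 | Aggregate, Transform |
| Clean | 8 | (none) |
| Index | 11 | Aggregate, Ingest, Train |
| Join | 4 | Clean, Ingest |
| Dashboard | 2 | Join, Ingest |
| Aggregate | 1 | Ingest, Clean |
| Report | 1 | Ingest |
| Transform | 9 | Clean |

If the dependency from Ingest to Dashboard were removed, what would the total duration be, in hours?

Before: longest chain Clean→Transform→Train→Index = 8+9+4+11 = 32, finish 32.
Dropping Ingest→Dashboard doesn't change Dashboard's earliest start (12); another predecessor still binds.
The longest chain is now Clean→Transform→Train→Index = 8+9+4+11 = 32, so the job takes 32 hours.

32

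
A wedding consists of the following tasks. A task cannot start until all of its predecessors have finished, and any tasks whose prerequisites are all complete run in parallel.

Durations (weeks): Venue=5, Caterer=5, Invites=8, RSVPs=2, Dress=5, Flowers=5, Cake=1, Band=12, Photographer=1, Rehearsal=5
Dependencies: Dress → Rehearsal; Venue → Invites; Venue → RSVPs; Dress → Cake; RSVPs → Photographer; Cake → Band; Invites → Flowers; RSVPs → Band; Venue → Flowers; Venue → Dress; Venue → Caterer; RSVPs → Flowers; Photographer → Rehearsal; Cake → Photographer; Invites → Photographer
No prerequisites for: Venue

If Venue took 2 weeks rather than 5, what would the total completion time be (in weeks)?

Baseline: Venue→Dress→Cake→Band = 5+5+1+12 = 23 → 23 weeks.
Venue lies on that path, so at 2 weeks the path becomes 20 weeks.
That remains the longest chain; total 20 weeks.

20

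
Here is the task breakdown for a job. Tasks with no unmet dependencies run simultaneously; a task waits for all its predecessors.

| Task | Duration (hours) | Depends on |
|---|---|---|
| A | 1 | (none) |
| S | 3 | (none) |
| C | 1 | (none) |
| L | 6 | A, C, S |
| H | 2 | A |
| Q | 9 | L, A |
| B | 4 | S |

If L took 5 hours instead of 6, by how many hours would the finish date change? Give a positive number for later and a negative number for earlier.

-1

The binding path is S→L→Q = 3+6+9 = 18; finish at 18 hours.
L is on the critical path; changing it to 5 makes that path 17 hours.
That remains the longest chain; total 17 hours.
Change in finish: 17 − 18 = -1 hours.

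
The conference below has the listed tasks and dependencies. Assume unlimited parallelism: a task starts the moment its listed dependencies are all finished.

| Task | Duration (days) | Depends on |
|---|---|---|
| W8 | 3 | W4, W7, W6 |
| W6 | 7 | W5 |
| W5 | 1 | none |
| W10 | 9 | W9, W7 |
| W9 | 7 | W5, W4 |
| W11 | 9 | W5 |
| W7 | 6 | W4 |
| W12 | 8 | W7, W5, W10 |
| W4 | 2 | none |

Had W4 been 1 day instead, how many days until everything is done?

Baseline: W4→W9→W10→W12 = 2+7+9+8 = 26 → 26 days.
W4 is on the critical path; changing it to 1 makes that path 25 days.
No other chain overtakes it, so the finish is 25 days.

25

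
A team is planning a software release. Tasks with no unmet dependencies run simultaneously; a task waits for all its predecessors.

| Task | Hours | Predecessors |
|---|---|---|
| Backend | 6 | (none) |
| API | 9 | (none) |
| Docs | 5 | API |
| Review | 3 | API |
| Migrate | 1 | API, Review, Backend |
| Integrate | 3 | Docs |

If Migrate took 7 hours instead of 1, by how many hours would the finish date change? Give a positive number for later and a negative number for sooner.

2

As given, the longest chain is API→Docs→Integrate = 9+5+3 = 17, so the finish is 17 hours.
The longest path through Migrate is only 13 hours, so Migrate has float 4.
Now API→Review→Migrate = 9+3+7 = 19 is longest, so the finish becomes 19 hours.
Change in finish: 19 − 17 = +2 hours.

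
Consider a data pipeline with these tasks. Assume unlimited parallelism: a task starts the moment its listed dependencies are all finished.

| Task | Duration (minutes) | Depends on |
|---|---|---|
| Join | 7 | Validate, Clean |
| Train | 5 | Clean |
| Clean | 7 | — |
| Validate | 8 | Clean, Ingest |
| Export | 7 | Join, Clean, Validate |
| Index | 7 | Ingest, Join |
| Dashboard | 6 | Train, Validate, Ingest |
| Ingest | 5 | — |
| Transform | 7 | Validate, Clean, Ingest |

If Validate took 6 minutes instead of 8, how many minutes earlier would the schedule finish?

2

Actual critical path: Clean→Validate→Join→Export = 7+8+7+7 = 29 ⇒ 29 minutes.
Validate lies on that path, so at 6 minutes the path becomes 27 minutes.
The critical path is still Clean→Validate→Join→Export; finish is now 27 minutes.
Change in finish: 27 − 29 = -2 minutes.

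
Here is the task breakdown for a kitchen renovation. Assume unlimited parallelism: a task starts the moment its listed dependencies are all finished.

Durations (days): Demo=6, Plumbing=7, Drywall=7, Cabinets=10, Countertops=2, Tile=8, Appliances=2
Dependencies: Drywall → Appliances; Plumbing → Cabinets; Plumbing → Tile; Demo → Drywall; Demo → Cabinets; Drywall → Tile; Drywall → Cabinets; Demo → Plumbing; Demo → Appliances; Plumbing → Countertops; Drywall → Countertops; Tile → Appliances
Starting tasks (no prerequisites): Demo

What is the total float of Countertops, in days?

8

Demo→Plumbing→Cabinets = 6+7+10 = 23 sets the makespan at 23 days.
Longest path through Countertops: 15 days (earliest finish 15, latest finish 23).
Slack of Countertops = 21 − 13 = 8 days.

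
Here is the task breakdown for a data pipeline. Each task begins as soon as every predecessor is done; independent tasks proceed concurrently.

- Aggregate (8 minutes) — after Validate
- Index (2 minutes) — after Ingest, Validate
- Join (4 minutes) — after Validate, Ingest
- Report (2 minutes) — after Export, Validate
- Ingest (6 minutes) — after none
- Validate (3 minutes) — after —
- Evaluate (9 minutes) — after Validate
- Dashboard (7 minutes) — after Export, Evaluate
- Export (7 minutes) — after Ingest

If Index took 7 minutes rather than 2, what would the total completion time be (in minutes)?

As given, the longest chain is Ingest→Export→Dashboard = 6+7+7 = 20, so the finish is 20 minutes.
Index is off the critical path — its longest chain is 8 minutes, giving 12 of slack.
The critical path is still Ingest→Export→Dashboard; finish is now 20 minutes.

20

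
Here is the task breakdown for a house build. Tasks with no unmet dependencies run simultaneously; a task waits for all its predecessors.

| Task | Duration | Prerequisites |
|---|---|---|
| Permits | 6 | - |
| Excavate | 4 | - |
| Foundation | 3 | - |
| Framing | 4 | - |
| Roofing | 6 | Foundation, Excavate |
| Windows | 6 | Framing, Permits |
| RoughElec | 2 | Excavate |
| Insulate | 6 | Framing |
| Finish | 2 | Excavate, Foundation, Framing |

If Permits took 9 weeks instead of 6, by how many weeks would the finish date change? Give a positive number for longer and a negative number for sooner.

3

Actual critical path: Permits→Windows = 6+6 = 12 ⇒ 12 weeks.
Permits is on the critical path; changing it to 9 makes that path 15 weeks.
No other chain overtakes it, so the finish is 15 weeks.
Change in finish: 15 − 12 = +3 weeks.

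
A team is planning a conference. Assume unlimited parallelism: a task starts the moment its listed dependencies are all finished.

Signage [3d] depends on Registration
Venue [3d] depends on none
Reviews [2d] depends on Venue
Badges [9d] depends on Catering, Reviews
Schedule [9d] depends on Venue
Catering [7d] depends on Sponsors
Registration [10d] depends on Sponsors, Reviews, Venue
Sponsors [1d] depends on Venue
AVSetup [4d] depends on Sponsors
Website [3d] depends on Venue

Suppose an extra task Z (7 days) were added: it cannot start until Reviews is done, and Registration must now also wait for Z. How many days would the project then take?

25

Originally the project takes 20 days.
With Z inserted, Registration now waits for max(Sponsors, Reviews, Venue, Z).
New critical path: Venue→Reviews→Z→Registration→Signage = 3+2+7+10+3 = 25 ⇒ 25 days.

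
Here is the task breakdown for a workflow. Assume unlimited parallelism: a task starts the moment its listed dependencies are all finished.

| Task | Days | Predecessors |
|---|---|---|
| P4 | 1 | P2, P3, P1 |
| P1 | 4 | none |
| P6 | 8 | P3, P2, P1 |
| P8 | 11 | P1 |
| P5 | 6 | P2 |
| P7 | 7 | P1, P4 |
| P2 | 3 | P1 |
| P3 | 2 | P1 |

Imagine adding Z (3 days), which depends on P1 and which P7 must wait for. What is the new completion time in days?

15

Originally the plan takes 15 days.
With Z inserted, P7 now waits for max(P1, P4, Z).
New critical path: P1→P2→P4→P7 = 4+3+1+7 = 15 ⇒ 15 days.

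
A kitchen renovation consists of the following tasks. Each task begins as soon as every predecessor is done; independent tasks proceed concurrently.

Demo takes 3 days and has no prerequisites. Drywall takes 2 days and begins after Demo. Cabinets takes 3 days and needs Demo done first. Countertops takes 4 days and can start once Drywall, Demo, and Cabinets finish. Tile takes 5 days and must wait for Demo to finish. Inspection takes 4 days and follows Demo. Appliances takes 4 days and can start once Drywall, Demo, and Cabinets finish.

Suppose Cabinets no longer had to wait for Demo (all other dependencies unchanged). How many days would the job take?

Original critical path: Demo→Cabinets→Countertops = 3+3+4 = 10 ⇒ 10 days.
Without Demo→Cabinets, Cabinets's earliest start moves from 3 to 0.
New critical path: Demo→Drywall→Countertops = 3+2+4 = 9 ⇒ 9 days.

9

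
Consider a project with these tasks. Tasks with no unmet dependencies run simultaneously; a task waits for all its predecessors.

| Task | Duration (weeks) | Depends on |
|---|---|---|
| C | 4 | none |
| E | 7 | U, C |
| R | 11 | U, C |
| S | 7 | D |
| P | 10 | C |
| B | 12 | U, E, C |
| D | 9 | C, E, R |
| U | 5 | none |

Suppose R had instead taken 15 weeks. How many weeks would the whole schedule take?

36

Critical path before the change: U→R→D→S = 5+11+9+7 = 32 giving 32 weeks.
R is on the critical path; changing it to 15 makes that path 36 weeks.
That remains the longest chain; total 36 weeks.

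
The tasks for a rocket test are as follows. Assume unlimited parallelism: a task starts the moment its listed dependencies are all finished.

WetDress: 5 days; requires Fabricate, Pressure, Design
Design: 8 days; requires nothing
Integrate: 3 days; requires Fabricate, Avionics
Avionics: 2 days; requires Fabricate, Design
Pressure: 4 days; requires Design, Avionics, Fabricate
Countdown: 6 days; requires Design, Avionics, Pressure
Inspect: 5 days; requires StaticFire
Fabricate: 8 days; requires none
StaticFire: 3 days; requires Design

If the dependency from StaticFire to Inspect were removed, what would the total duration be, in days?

20

Before: longest chain Design→Avionics→Pressure→Countdown = 8+2+4+6 = 20, finish 20.
Without StaticFire→Inspect, Inspect's earliest start moves from 11 to 0.
After: Design→Avionics→Pressure→Countdown = 8+2+4+6 = 20 → 20 days.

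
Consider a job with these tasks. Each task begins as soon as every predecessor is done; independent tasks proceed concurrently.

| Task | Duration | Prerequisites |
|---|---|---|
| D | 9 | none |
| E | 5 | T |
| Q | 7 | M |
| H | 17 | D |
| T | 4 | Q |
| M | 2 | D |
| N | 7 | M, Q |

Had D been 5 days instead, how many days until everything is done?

Baseline: D→M→Q→T→E = 9+2+7+4+5 = 27 → 27 days.
Since D is critical, the -4 change carries straight to that chain (now 23 days).
That remains the longest chain; total 23 days.

23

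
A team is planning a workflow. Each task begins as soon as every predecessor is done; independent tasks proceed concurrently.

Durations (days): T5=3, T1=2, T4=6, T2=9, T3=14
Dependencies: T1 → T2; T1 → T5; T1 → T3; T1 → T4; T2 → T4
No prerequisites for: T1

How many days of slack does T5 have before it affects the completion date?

T1→T2→T4 = 2+9+6 = 17 sets the makespan at 17 days.
The longest chain containing T5 totals 5 days.
Float = 17 − 5 = 12.

12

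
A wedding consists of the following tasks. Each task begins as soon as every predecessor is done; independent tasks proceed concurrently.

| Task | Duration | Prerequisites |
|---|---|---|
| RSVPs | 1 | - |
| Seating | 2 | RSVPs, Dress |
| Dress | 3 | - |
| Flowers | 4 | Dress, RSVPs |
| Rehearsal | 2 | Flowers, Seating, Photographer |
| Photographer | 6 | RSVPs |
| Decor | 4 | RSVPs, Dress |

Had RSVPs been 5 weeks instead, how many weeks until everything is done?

13

Actual critical path: RSVPs→Photographer→Rehearsal = 1+6+2 = 9 ⇒ 9 weeks.
RSVPs lies on that path, so at 5 weeks the path becomes 13 weeks.
The critical path is still RSVPs→Photographer→Rehearsal; finish is now 13 weeks.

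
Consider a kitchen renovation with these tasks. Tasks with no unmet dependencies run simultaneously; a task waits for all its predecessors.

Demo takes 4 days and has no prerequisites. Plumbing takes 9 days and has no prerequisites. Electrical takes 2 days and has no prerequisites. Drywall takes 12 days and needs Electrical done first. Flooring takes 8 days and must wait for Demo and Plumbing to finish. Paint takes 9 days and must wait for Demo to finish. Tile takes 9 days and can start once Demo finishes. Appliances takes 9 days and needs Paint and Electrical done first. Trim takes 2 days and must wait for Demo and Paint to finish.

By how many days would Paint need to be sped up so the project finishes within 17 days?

Current finish: 22 days; target: 17.
Paint is on every critical path, so each day cut from Paint cuts the finish by one (this holds down to a finish of 17).
Need 22 − 17 = 5 days off Paint → Paint becomes 4 days, finish becomes 17.

5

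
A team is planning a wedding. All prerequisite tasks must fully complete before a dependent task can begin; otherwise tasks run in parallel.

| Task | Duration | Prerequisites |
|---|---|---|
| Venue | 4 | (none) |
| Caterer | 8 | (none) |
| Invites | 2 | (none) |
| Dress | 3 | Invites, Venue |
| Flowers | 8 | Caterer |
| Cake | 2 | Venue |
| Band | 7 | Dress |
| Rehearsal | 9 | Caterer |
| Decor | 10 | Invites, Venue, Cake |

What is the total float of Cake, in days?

1

Caterer→Rehearsal = 8+9 = 17 sets the makespan at 17 days.
The longest chain containing Cake totals 16 days.
Slack of Cake = 5 − 4 = 1 day.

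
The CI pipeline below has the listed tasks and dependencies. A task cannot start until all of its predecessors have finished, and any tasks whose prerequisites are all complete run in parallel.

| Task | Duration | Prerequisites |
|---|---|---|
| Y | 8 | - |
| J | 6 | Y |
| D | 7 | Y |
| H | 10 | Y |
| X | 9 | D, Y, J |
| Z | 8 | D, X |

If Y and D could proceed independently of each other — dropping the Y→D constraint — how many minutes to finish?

31

Original critical path: Y→D→X→Z = 8+7+9+8 = 32 ⇒ 32 minutes.
Without Y→D, D's earliest start moves from 8 to 0.
The longest chain is now Y→J→X→Z = 8+6+9+8 = 31, so the job takes 31 minutes.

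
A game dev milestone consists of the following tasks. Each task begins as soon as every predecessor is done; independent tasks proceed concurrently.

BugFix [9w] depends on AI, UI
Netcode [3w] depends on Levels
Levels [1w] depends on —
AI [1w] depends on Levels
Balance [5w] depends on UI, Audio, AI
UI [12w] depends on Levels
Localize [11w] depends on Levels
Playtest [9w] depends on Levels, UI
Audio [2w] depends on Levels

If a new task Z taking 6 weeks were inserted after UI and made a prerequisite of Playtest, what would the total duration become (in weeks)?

Originally the job takes 22 weeks.
With Z inserted, Playtest now waits for max(Levels, UI, Z).
New critical path: Levels→UI→Z→Playtest = 1+12+6+9 = 28 ⇒ 28 weeks.

28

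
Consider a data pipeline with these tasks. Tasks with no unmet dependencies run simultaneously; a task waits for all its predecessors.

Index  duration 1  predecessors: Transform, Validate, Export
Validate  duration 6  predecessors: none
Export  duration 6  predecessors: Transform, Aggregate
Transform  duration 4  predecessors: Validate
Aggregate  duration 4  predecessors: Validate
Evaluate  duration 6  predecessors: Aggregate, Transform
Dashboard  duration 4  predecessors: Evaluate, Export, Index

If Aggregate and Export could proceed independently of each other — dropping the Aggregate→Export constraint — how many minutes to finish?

Before: longest chain Validate→Transform→Export→Index→Dashboard = 6+4+6+1+4 = 21, finish 21.
Dropping Aggregate→Export doesn't change Export's earliest start (10); another predecessor still binds.
After: Validate→Transform→Export→Index→Dashboard = 6+4+6+1+4 = 21 → 21 minutes.

21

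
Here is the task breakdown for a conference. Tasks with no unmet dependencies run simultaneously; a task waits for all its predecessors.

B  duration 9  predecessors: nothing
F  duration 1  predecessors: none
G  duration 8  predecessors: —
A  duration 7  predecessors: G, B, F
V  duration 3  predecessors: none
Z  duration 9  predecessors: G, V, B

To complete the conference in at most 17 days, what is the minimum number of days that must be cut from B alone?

Current finish: 18 days; target: 17.
B is on every critical path, so each day cut from B cuts the finish by one (this holds down to a finish of 17).
Need 18 − 17 = 1 day off B → B becomes 8 days, finish becomes 17.

1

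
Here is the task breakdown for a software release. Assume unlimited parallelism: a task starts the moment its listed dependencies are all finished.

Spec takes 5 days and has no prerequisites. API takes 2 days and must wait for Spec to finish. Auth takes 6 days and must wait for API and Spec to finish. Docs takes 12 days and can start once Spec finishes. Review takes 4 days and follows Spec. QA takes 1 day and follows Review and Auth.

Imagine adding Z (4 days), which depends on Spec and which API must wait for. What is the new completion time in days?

18

Originally the project takes 17 days.
With Z inserted, API now waits for max(Spec, Z).
New critical path: Spec→Z→API→Auth→QA = 5+4+2+6+1 = 18 ⇒ 18 days.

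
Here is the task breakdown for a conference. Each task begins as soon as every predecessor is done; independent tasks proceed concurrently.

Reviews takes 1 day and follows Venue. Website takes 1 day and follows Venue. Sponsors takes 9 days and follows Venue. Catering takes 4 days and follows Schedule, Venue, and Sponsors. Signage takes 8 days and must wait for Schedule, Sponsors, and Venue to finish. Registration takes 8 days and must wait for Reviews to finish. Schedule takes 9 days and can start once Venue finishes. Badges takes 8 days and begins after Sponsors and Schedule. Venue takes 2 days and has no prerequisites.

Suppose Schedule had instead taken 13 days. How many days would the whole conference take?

Baseline: Venue→Schedule→Badges = 2+9+8 = 19 → 19 days.
Schedule is on the critical path; changing it to 13 makes that path 23 days.
That remains the longest chain; total 23 days.

23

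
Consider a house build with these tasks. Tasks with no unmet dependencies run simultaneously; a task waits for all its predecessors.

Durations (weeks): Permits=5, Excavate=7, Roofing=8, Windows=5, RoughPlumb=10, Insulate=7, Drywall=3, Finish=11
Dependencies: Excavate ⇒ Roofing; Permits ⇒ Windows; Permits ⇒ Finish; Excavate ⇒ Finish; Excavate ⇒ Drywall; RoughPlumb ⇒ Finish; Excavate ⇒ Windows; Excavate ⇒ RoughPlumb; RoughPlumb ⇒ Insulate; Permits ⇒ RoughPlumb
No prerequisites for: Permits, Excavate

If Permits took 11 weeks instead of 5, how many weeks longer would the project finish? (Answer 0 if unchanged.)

4

Critical path before the change: Excavate→RoughPlumb→Finish = 7+10+11 = 28 giving 28 weeks.
Permits has 2 weeks of float (longest path through it is 26).
New critical path: Permits→RoughPlumb→Finish = 11+10+11 = 32 ⇒ 32 weeks.
Change in finish: 32 − 28 = +4 weeks.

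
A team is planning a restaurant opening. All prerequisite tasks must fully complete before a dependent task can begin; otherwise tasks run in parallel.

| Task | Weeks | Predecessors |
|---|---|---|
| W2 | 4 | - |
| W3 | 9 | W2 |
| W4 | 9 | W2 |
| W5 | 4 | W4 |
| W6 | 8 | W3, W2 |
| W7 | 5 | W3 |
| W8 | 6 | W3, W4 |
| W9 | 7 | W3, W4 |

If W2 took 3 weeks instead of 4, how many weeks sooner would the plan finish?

Critical path before the change: W2→W3→W6 = 4+9+8 = 21 giving 21 weeks.
Since W2 is critical, the -1 change carries straight to that chain (now 20 weeks).
That remains the longest chain; total 20 weeks.
Change in finish: 20 − 21 = -1 weeks.

1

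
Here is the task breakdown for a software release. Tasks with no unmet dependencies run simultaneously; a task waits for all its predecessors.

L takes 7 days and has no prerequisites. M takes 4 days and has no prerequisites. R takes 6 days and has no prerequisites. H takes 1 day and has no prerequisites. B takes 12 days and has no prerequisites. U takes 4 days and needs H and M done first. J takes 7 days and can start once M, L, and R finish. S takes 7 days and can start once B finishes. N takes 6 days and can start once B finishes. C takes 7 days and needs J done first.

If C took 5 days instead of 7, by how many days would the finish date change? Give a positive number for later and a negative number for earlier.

The binding path is L→J→C = 7+7+7 = 21; finish at 21 days.
C lies on that path, so at 5 days the path becomes 19 days.
No other chain overtakes it, so the finish is 19 days.
Change in finish: 19 − 21 = -2 days.

-2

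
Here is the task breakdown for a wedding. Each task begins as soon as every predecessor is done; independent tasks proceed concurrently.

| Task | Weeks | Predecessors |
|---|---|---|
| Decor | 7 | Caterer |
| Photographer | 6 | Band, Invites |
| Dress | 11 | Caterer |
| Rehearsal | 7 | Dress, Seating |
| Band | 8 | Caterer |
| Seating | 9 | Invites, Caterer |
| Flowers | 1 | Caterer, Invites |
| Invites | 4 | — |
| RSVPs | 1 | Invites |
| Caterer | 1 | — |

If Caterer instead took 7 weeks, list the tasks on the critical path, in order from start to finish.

Caterer, Dress, Rehearsal

Baseline: Invites→Seating→Rehearsal = 4+9+7 = 20 → 20 weeks.
Caterer is off the critical path — its longest chain is 19 weeks, giving 1 of slack.
Now Caterer→Dress→Rehearsal = 7+11+7 = 25 is longest, so the finish becomes 25 weeks.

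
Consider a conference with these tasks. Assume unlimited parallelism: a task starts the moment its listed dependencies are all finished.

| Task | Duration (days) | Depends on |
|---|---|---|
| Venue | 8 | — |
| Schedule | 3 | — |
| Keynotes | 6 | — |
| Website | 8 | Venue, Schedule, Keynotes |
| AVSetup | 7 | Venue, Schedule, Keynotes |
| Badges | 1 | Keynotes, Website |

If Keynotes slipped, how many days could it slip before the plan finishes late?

Venue→Website→Badges = 8+8+1 = 17 sets the makespan at 17 days.
The longest chain containing Keynotes totals 15 days.
Slack of Keynotes = 2 − 0 = 2 days.

2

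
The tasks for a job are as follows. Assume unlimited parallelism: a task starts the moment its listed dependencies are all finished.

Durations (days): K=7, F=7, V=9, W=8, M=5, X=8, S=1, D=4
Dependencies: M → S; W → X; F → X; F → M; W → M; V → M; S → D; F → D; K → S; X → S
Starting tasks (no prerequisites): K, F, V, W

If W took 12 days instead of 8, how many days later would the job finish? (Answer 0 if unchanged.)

4

Critical path before the change: W→X→S→D = 8+8+1+4 = 21 giving 21 days.
W is on the critical path; changing it to 12 makes that path 25 days.
No other chain overtakes it, so the finish is 25 days.
Change in finish: 25 − 21 = +4 days.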